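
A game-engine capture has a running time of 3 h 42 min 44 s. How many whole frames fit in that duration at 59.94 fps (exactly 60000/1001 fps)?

801038 frames

3 h 42 min 44 s = 13364 s.
Frames = 13364 × 60000/1001 = 61680000/77 ≈ 801038.9610.
Complete frames: 801038.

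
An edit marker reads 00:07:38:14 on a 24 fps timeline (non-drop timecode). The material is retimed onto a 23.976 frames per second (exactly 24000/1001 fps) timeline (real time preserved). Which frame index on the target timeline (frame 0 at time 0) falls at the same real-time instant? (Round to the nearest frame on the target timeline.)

Source frame index: (0×3600 + 7×60 + 38) × 24 + 14 = 11006.
Real time: 11006 / (24) = 5503/12 s.
Target frame: (5503/12) × (24000/1001) = 11006000/1001 ≈ 10995.005 → 10995.

frame 10995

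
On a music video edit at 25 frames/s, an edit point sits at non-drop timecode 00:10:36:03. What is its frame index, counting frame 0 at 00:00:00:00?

frame 15903

Total seconds to the label: (0 × 3600 + 10 × 60 + 36) = 636.
Frame index = 636 × 25 + 3 = 15903.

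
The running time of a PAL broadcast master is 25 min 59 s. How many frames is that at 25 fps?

25 min 59 s = 1559 s.
Frames = 1559 × 25 = 38975.

38975 frames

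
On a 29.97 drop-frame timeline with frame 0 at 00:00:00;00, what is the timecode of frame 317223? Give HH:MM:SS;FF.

02:56:24;21

Ten DF minutes hold 17982 frames, so frame 317223 lies in block 17 (frames 305694–323675) with 11529 frames into that block.
The block's first minute is 1800 frames and the rest 1798 each; 11529 frames reaches minute 6, so 17 × 18 + 6 × 2 = 318 labels have been skipped so far.
Adding those back, label number 317223 + 318 = 317541 at 30 labels/s is 10584 s + 21 f = 2 h 56 min 24 s frame 21, i.e. 02:56:24;21.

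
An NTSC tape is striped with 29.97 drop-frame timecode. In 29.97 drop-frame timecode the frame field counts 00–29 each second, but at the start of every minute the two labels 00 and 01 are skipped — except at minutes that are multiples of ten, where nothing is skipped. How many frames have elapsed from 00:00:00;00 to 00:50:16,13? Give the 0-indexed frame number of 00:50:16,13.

As if non-drop at 30 labels/s: (0 × 3600 + 50 × 60 + 16) × 30 + 13 = 90493.
Minute boundaries passed: 50; those not divisible by 10: 50 − 5 = 45; dropped labels = 2 × 45 = 90.
Actual frame index = 90493 − 90 = 90403.

90403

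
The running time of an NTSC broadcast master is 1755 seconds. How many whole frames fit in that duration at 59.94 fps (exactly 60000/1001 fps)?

105194 frames

Frames = 1755 × 60000/1001 = 8100000/77 ≈ 105194.8052.
Complete frames: 105194.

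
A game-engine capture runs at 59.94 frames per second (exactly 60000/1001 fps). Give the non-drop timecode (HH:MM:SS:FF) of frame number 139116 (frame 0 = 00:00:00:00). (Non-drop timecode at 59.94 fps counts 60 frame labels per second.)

00:38:38:36

139116 ÷ 60 = 2318 full seconds, remainder 36 frames.
2318 s = 0 h 38 min 38 s.
Timecode: 00:38:38:36.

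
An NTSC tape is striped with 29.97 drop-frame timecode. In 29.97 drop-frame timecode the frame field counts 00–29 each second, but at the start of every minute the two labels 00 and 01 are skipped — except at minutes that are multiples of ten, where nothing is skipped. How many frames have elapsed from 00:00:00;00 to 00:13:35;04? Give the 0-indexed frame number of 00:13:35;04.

24430

Complete 10-minute blocks: 1, each 17982 frames → 17982.
Remaining 3 whole minutes in the current block: 1800 + 2 × 1798 = 5396 frames.
Within the current minute: 35 × 30 + 4 − 2 = 1052 (labels ;00/;01 skipped at this minute). Total = 17982 + 5396 + 1052 = 24430.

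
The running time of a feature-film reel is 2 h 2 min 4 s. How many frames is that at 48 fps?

2 h 2 min 4 s = 7324 s.
Frames = 7324 × 48 = 351552.

351552 frames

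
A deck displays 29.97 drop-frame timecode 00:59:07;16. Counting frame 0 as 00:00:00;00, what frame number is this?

106318

Complete 10-minute blocks: 5, each 17982 frames → 89910.
Remaining 9 whole minutes in the current block: 1800 + 8 × 1798 = 16184 frames.
Within the current minute: 7 × 30 + 16 − 2 = 224 (labels ;00/;01 skipped at this minute). Total = 89910 + 16184 + 224 = 106318.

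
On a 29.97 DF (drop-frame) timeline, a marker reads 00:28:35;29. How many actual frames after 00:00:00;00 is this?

Complete 10-minute blocks: 2, each 17982 frames → 35964.
Remaining 8 whole minutes in the current block: 1800 + 7 × 1798 = 14386 frames.
Within the current minute: 35 × 30 + 29 − 2 = 1077 (labels ;00/;01 skipped at this minute). Total = 35964 + 14386 + 1077 = 51427.

51427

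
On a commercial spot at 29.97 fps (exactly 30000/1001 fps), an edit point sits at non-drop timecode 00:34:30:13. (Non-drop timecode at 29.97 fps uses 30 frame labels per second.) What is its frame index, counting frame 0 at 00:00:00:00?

Total seconds to the label: (0 × 3600 + 34 × 60 + 30) = 2070.
Frame index = 2070 × 30 + 13 = 62113.

frame 62113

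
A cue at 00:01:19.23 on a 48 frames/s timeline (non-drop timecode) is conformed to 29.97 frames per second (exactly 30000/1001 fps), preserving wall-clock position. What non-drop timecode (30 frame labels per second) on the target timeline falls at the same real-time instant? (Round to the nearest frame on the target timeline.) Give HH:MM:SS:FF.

00:01:19:12

Source frame index: (0×3600 + 1×60 + 19) × 48 + 23 = 3815.
Real time: 3815 / (48) = 3815/48 s.
Target frame: (3815/48) × (30000/1001) = 340625/143 ≈ 2381.993 → 2382.
At 30 labels/s: frame 2382 → 00:01:19:12.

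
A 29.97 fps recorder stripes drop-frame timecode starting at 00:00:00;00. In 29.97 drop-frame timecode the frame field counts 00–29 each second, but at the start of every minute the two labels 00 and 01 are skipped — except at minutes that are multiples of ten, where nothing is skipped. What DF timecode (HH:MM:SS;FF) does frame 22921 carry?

Ten DF minutes hold 17982 frames, so frame 22921 lies in block 1 (frames 17982–35963) with 4939 frames into that block.
The block's first minute is 1800 frames and the rest 1798 each; 4939 frames reaches minute 2, so 1 × 18 + 2 × 2 = 22 labels have been skipped so far.
Adding those back, label number 22921 + 22 = 22943 at 30 labels/s is 764 s + 23 f = 0 h 12 min 44 s frame 23, i.e. 00:12:44;23.

00:12:44;23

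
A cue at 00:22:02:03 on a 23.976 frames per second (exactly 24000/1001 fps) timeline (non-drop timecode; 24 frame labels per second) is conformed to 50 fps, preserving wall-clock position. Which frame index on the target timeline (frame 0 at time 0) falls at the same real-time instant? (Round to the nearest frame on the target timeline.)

frame 66172

Source frame index: (0×3600 + 22×60 + 2) × 24 + 3 = 31731.
Real time: 31731 / (24000/1001) = 10587577/8000 s.
Target frame: (10587577/8000) × (50) = 10587577/160 ≈ 66172.356 → 66172.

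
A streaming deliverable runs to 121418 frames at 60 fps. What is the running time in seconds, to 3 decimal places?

Running time = 121418 × 1/60 = 60709/30 s ≈ 2023.633 s.

2023.633 seconds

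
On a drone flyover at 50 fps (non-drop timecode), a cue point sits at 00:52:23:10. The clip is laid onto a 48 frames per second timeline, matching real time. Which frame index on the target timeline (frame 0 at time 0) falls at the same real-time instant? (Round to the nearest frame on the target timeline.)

frame 150874

Source frame index: (0×3600 + 52×60 + 23) × 50 + 10 = 157160.
Real time: 157160 / (50) = 15716/5 s.
Target frame: (15716/5) × (48) = 754368/5 ≈ 150873.600 → 150874.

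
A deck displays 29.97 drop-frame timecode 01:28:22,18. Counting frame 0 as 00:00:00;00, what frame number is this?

As if non-drop at 30 labels/s: (1 × 3600 + 28 × 60 + 22) × 30 + 18 = 159078.
Minute boundaries passed: 88; those not divisible by 10: 88 − 8 = 80; dropped labels = 2 × 80 = 160.
Actual frame index = 159078 − 160 = 158918.

158918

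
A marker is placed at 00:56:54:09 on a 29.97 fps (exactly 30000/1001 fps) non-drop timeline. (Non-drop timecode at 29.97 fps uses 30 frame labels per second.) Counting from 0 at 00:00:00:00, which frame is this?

102429

Total seconds to the label: (0 × 3600 + 56 × 60 + 54) = 3414.
Frame index = 3414 × 30 + 9 = 102429.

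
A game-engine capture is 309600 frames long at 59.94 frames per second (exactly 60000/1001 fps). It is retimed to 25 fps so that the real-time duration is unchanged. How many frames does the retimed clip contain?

Target frames = source frames × (target rate / source rate) = 309600 × (25)/(60000/1001) = 309600 × 1001/2400 = 129129.

129129 frames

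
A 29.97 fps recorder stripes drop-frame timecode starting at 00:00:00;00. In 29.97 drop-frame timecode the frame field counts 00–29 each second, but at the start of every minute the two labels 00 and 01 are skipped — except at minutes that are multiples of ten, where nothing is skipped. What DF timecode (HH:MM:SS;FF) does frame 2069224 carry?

Ten DF minutes hold 17982 frames, so frame 2069224 lies in block 115 (frames 2067930–2085911) with 1294 frames into that block.
The block's first minute is 1800 frames and the rest 1798 each; 1294 frames reaches minute 0, so 115 × 18 + 0 × 2 = 2070 labels have been skipped so far.
Adding those back, label number 2069224 + 2070 = 2071294 at 30 labels/s is 69043 s + 4 f = 19 h 10 min 43 s frame 4, i.e. 19:10:43;04.

19:10:43;04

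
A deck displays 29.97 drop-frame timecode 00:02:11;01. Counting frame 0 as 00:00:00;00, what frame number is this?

3927

As if non-drop at 30 labels/s: (0 × 3600 + 2 × 60 + 11) × 30 + 1 = 3931.
Minute boundaries passed: 2; those not divisible by 10: 2 − 0 = 2; dropped labels = 2 × 2 = 4.
Actual frame index = 3931 − 4 = 3927.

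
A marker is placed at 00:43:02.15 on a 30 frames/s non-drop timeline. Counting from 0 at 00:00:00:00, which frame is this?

Total seconds to the label: (0 × 3600 + 43 × 60 + 2) = 2582.
Frame index = 2582 × 30 + 15 = 77475.

77475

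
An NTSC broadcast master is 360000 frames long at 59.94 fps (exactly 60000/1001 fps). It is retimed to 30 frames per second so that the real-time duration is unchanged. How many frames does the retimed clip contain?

Target frames = source frames × (target rate / source rate) = 360000 × (30)/(60000/1001) = 360000 × 1001/2000 = 180180.

180180 frames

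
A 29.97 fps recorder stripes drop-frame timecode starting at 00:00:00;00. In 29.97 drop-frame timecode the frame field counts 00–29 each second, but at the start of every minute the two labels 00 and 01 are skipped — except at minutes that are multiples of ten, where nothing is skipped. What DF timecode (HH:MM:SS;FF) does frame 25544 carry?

Ten DF minutes hold 17982 frames, so frame 25544 lies in block 1 (frames 17982–35963) with 7562 frames into that block.
The block's first minute is 1800 frames and the rest 1798 each; 7562 frames reaches minute 4, so 1 × 18 + 4 × 2 = 26 labels have been skipped so far.
Adding those back, label number 25544 + 26 = 25570 at 30 labels/s is 852 s + 10 f = 0 h 14 min 12 s frame 10, i.e. 00:14:12;10.

00:14:12;10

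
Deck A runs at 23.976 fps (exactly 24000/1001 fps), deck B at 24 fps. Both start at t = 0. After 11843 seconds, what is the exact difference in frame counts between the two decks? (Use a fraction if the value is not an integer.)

21864/77 frames

A emits 24000/1001 × 11843 = 21864000/77 frames; B emits 24 × 11843 = 284232.
Difference = 21864/77 frames (≈ 283.9481); B is ahead of A.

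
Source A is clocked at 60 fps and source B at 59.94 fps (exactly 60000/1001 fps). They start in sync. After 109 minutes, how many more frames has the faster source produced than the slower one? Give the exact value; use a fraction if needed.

109 min = 6540 s.
A emits 60 × 6540 = 392400 frames; B emits 60000/1001 × 6540 = 392400000/1001.
Difference = 392400/1001 frames (≈ 392.0080); B is behind A.

392400/1001 frames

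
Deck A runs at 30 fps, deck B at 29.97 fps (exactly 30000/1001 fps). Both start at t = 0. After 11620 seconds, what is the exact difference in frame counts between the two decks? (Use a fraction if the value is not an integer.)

A emits 30 × 11620 = 348600 frames; B emits 30000/1001 × 11620 = 49800000/143.
Difference = 49800/143 frames (≈ 348.2517); B is behind A.

49800/143 frames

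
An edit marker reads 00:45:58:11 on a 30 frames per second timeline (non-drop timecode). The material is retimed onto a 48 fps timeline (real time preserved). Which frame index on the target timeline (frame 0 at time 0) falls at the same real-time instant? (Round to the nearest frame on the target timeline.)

frame 132402

Source frame index: (0×3600 + 45×60 + 58) × 30 + 11 = 82751.
Real time: 82751 / (30) = 82751/30 s.
Target frame: (82751/30) × (48) = 662008/5 ≈ 132401.600 → 132402.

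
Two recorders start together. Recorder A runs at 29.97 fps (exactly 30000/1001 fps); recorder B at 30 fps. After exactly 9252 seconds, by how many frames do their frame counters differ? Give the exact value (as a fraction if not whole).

277560/1001 frames

A emits 30000/1001 × 9252 = 277560000/1001 frames; B emits 30 × 9252 = 277560.
Difference = 277560/1001 frames (≈ 277.2827); B is ahead of A.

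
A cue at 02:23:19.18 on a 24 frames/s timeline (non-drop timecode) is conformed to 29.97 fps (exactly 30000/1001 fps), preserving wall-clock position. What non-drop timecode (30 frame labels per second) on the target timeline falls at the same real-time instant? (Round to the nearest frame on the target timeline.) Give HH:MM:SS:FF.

02:23:11:05

Source frame index: (2×3600 + 23×60 + 19) × 24 + 18 = 206394.
Real time: 206394 / (24) = 34399/4 s.
Target frame: (34399/4) × (30000/1001) = 257992500/1001 ≈ 257734.765 → 257735.
At 30 labels/s: frame 257735 → 02:23:11:05.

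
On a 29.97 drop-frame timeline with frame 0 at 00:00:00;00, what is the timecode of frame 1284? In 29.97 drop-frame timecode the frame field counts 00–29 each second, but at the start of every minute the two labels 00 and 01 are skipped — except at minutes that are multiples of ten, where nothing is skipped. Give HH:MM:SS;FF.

00:00:42;24

Each 10-minute DF block holds 10 × 60 × 30 − 9 × 2 = 17982 frames. 1284 ÷ 17982 → 0 full blocks, remainder 1284.
Within the partial block the first minute is 1800 frames and each further minute 1798, so 0 further minute boundaries passed. Total skipped labels = 18 × 0 + 2 × 0 = 0.
Non-drop label index = 1284 + 0 = 1284; at 30 labels/s that is 00:00:42:24, i.e. DF 00:00:42;24.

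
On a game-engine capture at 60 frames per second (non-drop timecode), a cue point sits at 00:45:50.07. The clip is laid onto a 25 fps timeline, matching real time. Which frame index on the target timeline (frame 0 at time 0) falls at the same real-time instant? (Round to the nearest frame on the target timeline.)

frame 68753

Source frame index: (0×3600 + 45×60 + 50) × 60 + 7 = 165007.
Real time: 165007 / (60) = 165007/60 s.
Target frame: (165007/60) × (25) = 825035/12 ≈ 68752.917 → 68753.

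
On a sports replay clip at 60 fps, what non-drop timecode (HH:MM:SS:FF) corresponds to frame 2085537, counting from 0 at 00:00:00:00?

09:39:18:57

2085537 ÷ 60 = 34758 full seconds, remainder 57 frames.
34758 s = 9 h 39 min 18 s.
Timecode: 09:39:18:57.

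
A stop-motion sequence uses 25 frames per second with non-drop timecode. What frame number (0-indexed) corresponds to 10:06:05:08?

frame 909133

Total seconds to the label: (10 × 3600 + 6 × 60 + 5) = 36365.
Frame index = 36365 × 25 + 8 = 909133.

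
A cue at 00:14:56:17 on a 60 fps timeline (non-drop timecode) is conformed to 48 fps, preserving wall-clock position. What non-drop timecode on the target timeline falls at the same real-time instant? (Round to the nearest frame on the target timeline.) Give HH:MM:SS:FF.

Source frame index: (0×3600 + 14×60 + 56) × 60 + 17 = 53777.
Real time: 53777 / (60) = 53777/60 s.
Target frame: (53777/60) × (48) = 215108/5 ≈ 43021.600 → 43022.
At 48 labels/s: frame 43022 → 00:14:56:14.

00:14:56:14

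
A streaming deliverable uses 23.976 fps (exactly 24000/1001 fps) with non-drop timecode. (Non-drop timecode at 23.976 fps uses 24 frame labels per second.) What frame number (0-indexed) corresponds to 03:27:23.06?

frame 298638

Total seconds to the label: (3 × 3600 + 27 × 60 + 23) = 12443.
Frame index = 12443 × 24 + 6 = 298638.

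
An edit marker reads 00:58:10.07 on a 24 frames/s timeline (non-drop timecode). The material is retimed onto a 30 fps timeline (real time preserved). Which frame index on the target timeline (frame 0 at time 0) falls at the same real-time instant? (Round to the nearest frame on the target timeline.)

Source frame index: (0×3600 + 58×60 + 10) × 24 + 7 = 83767.
Real time: 83767 / (24) = 83767/24 s.
Target frame: (83767/24) × (30) = 418835/4 ≈ 104708.750 → 104709.

frame 104709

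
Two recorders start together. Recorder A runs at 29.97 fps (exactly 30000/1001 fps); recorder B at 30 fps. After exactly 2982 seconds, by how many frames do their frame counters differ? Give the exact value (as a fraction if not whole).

12780/143 frames

A emits 30000/1001 × 2982 = 12780000/143 frames; B emits 30 × 2982 = 89460.
Difference = 12780/143 frames (≈ 89.3706); B is ahead of A.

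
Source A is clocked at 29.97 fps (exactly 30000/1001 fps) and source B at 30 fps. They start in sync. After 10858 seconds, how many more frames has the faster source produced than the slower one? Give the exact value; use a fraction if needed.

325740/1001 frames

A emits 30000/1001 × 10858 = 325740000/1001 frames; B emits 30 × 10858 = 325740.
Difference = 325740/1001 frames (≈ 325.4146); B is ahead of A.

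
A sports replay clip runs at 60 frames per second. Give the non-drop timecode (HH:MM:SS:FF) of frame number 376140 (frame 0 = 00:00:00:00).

01:44:29:00

376140 ÷ 60 = 6269 full seconds, remainder 0 frames.
6269 s = 1 h 44 min 29 s.
Timecode: 01:44:29:00.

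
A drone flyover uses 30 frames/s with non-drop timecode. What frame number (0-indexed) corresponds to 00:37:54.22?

Total seconds to the label: (0 × 3600 + 37 × 60 + 54) = 2274.
Frame index = 2274 × 30 + 22 = 68242.

68242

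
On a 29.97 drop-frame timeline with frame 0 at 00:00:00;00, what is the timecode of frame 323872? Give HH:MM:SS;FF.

03:00:06;16

Each 10-minute DF block holds 10 × 60 × 30 − 9 × 2 = 17982 frames. 323872 ÷ 17982 → 18 full blocks, remainder 196.
Within the partial block the first minute is 1800 frames and each further minute 1798, so 0 further minute boundaries passed. Total skipped labels = 18 × 18 + 2 × 0 = 324.
Non-drop label index = 323872 + 324 = 324196; at 30 labels/s that is 03:00:06:16, i.e. DF 03:00:06;16.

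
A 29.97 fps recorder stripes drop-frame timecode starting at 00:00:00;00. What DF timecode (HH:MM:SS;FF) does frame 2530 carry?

00:01:24;12

Each 10-minute DF block holds 10 × 60 × 30 − 9 × 2 = 17982 frames. 2530 ÷ 17982 → 0 full blocks, remainder 2530.
Within the partial block the first minute is 1800 frames and each further minute 1798, so 1 further minute boundary passed. Total skipped labels = 18 × 0 + 2 × 1 = 2.
Non-drop label index = 2530 + 2 = 2532; at 30 labels/s that is 00:01:24:12, i.e. DF 00:01:24;12.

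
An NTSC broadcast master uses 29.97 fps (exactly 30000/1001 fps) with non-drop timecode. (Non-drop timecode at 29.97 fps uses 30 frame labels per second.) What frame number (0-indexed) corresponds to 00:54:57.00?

Total seconds to the label: (0 × 3600 + 54 × 60 + 57) = 3297.
Frame index = 3297 × 30 + 0 = 98910.

98910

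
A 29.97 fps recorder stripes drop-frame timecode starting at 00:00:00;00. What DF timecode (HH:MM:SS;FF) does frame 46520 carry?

Ten DF minutes hold 17982 frames, so frame 46520 lies in block 2 (frames 35964–53945) with 10556 frames into that block.
The block's first minute is 1800 frames and the rest 1798 each; 10556 frames reaches minute 5, so 2 × 18 + 5 × 2 = 46 labels have been skipped so far.
Adding those back, label number 46520 + 46 = 46566 at 30 labels/s is 1552 s + 6 f = 0 h 25 min 52 s frame 6, i.e. 00:25:52;06.

00:25:52;06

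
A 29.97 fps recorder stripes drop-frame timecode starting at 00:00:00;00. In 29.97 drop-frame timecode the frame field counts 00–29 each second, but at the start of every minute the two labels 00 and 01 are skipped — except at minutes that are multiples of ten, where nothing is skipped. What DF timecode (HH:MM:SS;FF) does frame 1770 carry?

Ten DF minutes hold 17982 frames, so frame 1770 lies in block 0 (frames 0–17981) with 1770 frames into that block.
The block's first minute is 1800 frames and the rest 1798 each; 1770 frames reaches minute 0, so 0 × 18 + 0 × 2 = 0 labels have been skipped so far.
Adding those back, label number 1770 + 0 = 1770 at 30 labels/s is 59 s + 0 f = 0 h 0 min 59 s frame 0, i.e. 00:00:59;00.

00:00:59;00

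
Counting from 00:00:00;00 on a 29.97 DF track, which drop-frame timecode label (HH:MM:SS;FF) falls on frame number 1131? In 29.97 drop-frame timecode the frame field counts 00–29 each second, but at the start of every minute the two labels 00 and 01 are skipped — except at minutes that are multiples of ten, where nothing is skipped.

Each 10-minute DF block holds 10 × 60 × 30 − 9 × 2 = 17982 frames. 1131 ÷ 17982 → 0 full blocks, remainder 1131.
Within the partial block the first minute is 1800 frames and each further minute 1798, so 0 further minute boundaries passed. Total skipped labels = 18 × 0 + 2 × 0 = 0.
Non-drop label index = 1131 + 0 = 1131; at 30 labels/s that is 00:00:37:21, i.e. DF 00:00:37;21.

00:00:37;21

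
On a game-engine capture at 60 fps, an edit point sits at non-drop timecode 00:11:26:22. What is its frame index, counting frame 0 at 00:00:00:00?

41182

Total seconds to the label: (0 × 3600 + 11 × 60 + 26) = 686.
Frame index = 686 × 60 + 22 = 41182.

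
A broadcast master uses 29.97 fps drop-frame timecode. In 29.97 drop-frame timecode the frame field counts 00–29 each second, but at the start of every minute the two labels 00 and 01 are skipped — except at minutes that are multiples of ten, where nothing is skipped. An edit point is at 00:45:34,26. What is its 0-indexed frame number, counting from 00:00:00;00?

Complete 10-minute blocks: 4, each 17982 frames → 71928.
Remaining 5 whole minutes in the current block: 1800 + 4 × 1798 = 8992 frames.
Within the current minute: 34 × 30 + 26 − 2 = 1044 (labels ;00/;01 skipped at this minute). Total = 71928 + 8992 + 1044 = 81964.

81964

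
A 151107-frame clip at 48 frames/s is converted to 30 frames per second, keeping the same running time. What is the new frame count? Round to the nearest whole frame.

94442 frames

Frames at target rate = 151107 × (30) / (48) = 755535/8 ≈ 94441.875.
Nearest whole frame: 94442.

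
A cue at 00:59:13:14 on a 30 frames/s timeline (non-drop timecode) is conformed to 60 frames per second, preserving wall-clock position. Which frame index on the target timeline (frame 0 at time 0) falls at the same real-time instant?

Source frame index: (0×3600 + 59×60 + 13) × 30 + 14 = 106604.
Real time: 106604 / (30) = 53302/15 s.
Target frame: (53302/15) × (60) = 213208.

frame 213208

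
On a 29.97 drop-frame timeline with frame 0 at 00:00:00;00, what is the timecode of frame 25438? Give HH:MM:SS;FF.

00:14:08;24

Ten DF minutes hold 17982 frames, so frame 25438 lies in block 1 (frames 17982–35963) with 7456 frames into that block.
The block's first minute is 1800 frames and the rest 1798 each; 7456 frames reaches minute 4, so 1 × 18 + 4 × 2 = 26 labels have been skipped so far.
Adding those back, label number 25438 + 26 = 25464 at 30 labels/s is 848 s + 24 f = 0 h 14 min 8 s frame 24, i.e. 00:14:08;24.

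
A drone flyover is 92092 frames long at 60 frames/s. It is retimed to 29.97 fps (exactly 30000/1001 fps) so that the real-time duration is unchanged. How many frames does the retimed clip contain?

Target frames = source frames × (target rate / source rate) = 92092 × (30000/1001)/(60) = 92092 × 500/1001 = 46000.

46000 frames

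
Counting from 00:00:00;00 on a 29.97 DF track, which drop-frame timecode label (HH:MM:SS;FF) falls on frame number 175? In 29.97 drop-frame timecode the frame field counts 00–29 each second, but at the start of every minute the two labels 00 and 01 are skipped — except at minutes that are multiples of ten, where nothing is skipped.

00:00:05;25

Each 10-minute DF block holds 10 × 60 × 30 − 9 × 2 = 17982 frames. 175 ÷ 17982 → 0 full blocks, remainder 175.
Within the partial block the first minute is 1800 frames and each further minute 1798, so 0 further minute boundaries passed. Total skipped labels = 18 × 0 + 2 × 0 = 0.
Non-drop label index = 175 + 0 = 175; at 30 labels/s that is 00:00:05:25, i.e. DF 00:00:05;25.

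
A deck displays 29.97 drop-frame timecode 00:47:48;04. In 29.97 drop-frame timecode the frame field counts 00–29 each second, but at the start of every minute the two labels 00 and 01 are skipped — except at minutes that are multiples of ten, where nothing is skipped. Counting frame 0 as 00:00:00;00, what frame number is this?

85958

As if non-drop at 30 labels/s: (0 × 3600 + 47 × 60 + 48) × 30 + 4 = 86044.
Minute boundaries passed: 47; those not divisible by 10: 47 − 4 = 43; dropped labels = 2 × 43 = 86.
Actual frame index = 86044 − 86 = 85958.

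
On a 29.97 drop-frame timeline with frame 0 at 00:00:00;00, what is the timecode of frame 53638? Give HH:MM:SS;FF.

00:29:49;22

Each 10-minute DF block holds 10 × 60 × 30 − 9 × 2 = 17982 frames. 53638 ÷ 17982 → 2 full blocks, remainder 17674.
Within the partial block the first minute is 1800 frames and each further minute 1798, so 9 further minute boundaries passed. Total skipped labels = 18 × 2 + 2 × 9 = 54.
Non-drop label index = 53638 + 54 = 53692; at 30 labels/s that is 00:29:49:22, i.e. DF 00:29:49;22.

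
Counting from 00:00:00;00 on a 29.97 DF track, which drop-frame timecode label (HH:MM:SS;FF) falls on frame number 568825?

Ten DF minutes hold 17982 frames, so frame 568825 lies in block 31 (frames 557442–575423) with 11383 frames into that block.
The block's first minute is 1800 frames and the rest 1798 each; 11383 frames reaches minute 6, so 31 × 18 + 6 × 2 = 570 labels have been skipped so far.
Adding those back, label number 568825 + 570 = 569395 at 30 labels/s is 18979 s + 25 f = 5 h 16 min 19 s frame 25, i.e. 05:16:19;25.

05:16:19;25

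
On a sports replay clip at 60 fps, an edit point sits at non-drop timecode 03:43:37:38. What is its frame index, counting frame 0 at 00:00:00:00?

Total seconds to the label: (3 × 3600 + 43 × 60 + 37) = 13417.
Frame index = 13417 × 60 + 38 = 805058.

frame 805058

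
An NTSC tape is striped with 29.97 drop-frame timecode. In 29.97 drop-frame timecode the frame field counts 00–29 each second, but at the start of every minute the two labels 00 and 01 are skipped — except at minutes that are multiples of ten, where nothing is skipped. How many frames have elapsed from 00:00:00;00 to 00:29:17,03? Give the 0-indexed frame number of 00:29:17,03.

As if non-drop at 30 labels/s: (0 × 3600 + 29 × 60 + 17) × 30 + 3 = 52713.
Minute boundaries passed: 29; those not divisible by 10: 29 − 2 = 27; dropped labels = 2 × 27 = 54.
Actual frame index = 52713 − 54 = 52659.

52659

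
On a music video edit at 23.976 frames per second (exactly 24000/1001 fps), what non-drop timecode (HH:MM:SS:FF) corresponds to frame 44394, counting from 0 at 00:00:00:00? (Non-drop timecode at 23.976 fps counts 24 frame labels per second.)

00:30:49:18

44394 ÷ 24 = 1849 full seconds, remainder 18 frames.
1849 s = 0 h 30 min 49 s.
Timecode: 00:30:49:18.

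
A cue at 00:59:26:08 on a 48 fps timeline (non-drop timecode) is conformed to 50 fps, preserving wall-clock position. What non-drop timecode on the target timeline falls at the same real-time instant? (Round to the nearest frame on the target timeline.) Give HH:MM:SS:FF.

Source frame index: (0×3600 + 59×60 + 26) × 48 + 8 = 171176.
Real time: 171176 / (48) = 21397/6 s.
Target frame: (21397/6) × (50) = 534925/3 ≈ 178308.333 → 178308.
At 50 labels/s: frame 178308 → 00:59:26:08.

00:59:26:08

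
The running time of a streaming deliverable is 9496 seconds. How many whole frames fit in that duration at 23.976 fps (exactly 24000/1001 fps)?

Frames = 9496 × 24000/1001 = 227904000/1001 ≈ 227676.3237.
Complete frames: 227676.

227676 frames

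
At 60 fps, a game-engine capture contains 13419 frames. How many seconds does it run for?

Running time = 13419 / (60) = 223.65 s.

223.65 seconds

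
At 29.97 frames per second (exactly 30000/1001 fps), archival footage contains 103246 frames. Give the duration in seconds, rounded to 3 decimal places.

3444.975 seconds

Running time = 103246 × 1001/30000 = 51674623/15000 s ≈ 3444.975 s.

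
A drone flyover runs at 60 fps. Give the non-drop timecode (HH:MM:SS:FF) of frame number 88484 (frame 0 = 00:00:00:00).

00:24:34:44

88484 ÷ 60 = 1474 full seconds, remainder 44 frames.
1474 s = 0 h 24 min 34 s.
Timecode: 00:24:34:44.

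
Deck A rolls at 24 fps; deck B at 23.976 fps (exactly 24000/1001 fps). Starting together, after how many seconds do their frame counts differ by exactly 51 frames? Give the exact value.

The gap grows by |24000/1001 − 24| = 24/1001 frames per second.
Time for a 51-frame gap: 51 ÷ (24/1001) = 2127.125 s.

2127.125 seconds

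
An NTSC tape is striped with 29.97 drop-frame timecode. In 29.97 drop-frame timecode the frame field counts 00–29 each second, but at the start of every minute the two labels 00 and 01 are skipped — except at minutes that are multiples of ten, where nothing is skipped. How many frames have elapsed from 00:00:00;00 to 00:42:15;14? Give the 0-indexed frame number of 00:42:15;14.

75988

Complete 10-minute blocks: 4, each 17982 frames → 71928.
Remaining 2 whole minutes in the current block: 1800 + 1 × 1798 = 3598 frames.
Within the current minute: 15 × 30 + 14 − 2 = 462 (labels ;00/;01 skipped at this minute). Total = 71928 + 3598 + 462 = 75988.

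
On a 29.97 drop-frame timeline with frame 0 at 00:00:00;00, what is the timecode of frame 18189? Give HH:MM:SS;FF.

Ten DF minutes hold 17982 frames, so frame 18189 lies in block 1 (frames 17982–35963) with 207 frames into that block.
The block's first minute is 1800 frames and the rest 1798 each; 207 frames reaches minute 0, so 1 × 18 + 0 × 2 = 18 labels have been skipped so far.
Adding those back, label number 18189 + 18 = 18207 at 30 labels/s is 606 s + 27 f = 0 h 10 min 6 s frame 27, i.e. 00:10:06;27.

00:10:06;27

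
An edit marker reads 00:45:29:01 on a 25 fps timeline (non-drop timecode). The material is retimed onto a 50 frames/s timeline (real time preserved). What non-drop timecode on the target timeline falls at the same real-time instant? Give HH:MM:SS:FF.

00:45:29:02

Source frame index: (0×3600 + 45×60 + 29) × 25 + 1 = 68226.
Real time: 68226 / (25) = 68226/25 s.
Target frame: (68226/25) × (50) = 136452.
At 50 labels/s: frame 136452 → 00:45:29:02.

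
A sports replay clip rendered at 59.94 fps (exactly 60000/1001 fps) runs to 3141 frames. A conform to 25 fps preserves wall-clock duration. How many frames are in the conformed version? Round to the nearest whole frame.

Frames at target rate = 3141 × (25) / (60000/1001) = 1048047/800 ≈ 1310.059.
Nearest whole frame: 1310.

1310 frames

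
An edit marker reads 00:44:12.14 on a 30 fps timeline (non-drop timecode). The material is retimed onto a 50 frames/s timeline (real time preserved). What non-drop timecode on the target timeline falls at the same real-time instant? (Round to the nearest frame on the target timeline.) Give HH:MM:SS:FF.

Source frame index: (0×3600 + 44×60 + 12) × 30 + 14 = 79574.
Real time: 79574 / (30) = 39787/15 s.
Target frame: (39787/15) × (50) = 397870/3 ≈ 132623.333 → 132623.
At 50 labels/s: frame 132623 → 00:44:12:23.

00:44:12:23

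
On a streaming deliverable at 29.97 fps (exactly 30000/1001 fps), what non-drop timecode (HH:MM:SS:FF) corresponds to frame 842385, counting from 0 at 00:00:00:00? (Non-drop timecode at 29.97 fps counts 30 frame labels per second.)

07:47:59:15

842385 ÷ 30 = 28079 full seconds, remainder 15 frames.
28079 s = 7 h 47 min 59 s.
Timecode: 07:47:59:15.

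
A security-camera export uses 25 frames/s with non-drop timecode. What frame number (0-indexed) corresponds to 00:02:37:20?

Total seconds to the label: (0 × 3600 + 2 × 60 + 37) = 157.
Frame index = 157 × 25 + 20 = 3945.

3945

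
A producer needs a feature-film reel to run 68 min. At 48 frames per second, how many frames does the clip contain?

195840 frames

68 min = 4080 s.
Frames = 4080 × 48 = 195840.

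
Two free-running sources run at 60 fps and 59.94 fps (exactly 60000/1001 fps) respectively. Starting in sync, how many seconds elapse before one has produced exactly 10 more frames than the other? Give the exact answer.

1001/6 seconds

The gap grows by |60000/1001 − 60| = 60/1001 frames per second.
Time for a 10-frame gap: 10 ÷ (60/1001) = 1001/6 s.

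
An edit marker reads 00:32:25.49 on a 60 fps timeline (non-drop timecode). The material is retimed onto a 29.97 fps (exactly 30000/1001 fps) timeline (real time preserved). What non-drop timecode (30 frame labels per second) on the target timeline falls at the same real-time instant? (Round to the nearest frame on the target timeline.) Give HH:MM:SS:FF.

Source frame index: (0×3600 + 32×60 + 25) × 60 + 49 = 116749.
Real time: 116749 / (60) = 116749/60 s.
Target frame: (116749/60) × (30000/1001) = 58374500/1001 ≈ 58316.184 → 58316.
At 30 labels/s: frame 58316 → 00:32:23:26.

00:32:23:26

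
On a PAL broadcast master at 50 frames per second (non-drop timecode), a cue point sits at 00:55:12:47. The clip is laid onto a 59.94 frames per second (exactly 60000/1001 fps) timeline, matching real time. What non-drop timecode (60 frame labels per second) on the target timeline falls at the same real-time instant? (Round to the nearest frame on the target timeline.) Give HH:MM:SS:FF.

Source frame index: (0×3600 + 55×60 + 12) × 50 + 47 = 165647.
Real time: 165647 / (50) = 165647/50 s.
Target frame: (165647/50) × (60000/1001) = 198776400/1001 ≈ 198577.822 → 198578.
At 60 labels/s: frame 198578 → 00:55:09:38.

00:55:09:38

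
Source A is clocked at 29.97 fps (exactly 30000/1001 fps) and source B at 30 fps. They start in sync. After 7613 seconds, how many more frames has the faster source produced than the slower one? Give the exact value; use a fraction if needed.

A emits 30000/1001 × 7613 = 228390000/1001 frames; B emits 30 × 7613 = 228390.
Difference = 228390/1001 frames (≈ 228.1618); B is ahead of A.

228390/1001 frames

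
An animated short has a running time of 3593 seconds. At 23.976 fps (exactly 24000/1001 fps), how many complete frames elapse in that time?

Frames = 3593 × 24000/1001 = 86232000/1001 ≈ 86145.8541.
Complete frames: 86145.

86145 frames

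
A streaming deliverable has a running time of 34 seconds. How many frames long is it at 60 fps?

2040 frames

Frames = 34 × 60 = 2040.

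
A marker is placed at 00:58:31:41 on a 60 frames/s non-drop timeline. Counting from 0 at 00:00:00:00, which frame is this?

210701

Total seconds to the label: (0 × 3600 + 58 × 60 + 31) = 3511.
Frame index = 3511 × 60 + 41 = 210701.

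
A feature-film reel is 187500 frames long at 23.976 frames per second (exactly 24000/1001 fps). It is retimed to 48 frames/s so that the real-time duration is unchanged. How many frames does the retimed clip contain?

375375 frames

Target frames = source frames × (target rate / source rate) = 187500 × (48)/(24000/1001) = 187500 × 1001/500 = 375375.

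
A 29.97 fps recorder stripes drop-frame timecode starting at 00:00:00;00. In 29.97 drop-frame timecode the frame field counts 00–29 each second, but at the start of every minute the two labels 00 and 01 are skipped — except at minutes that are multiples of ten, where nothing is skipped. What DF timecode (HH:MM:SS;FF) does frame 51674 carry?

Ten DF minutes hold 17982 frames, so frame 51674 lies in block 2 (frames 35964–53945) with 15710 frames into that block.
The block's first minute is 1800 frames and the rest 1798 each; 15710 frames reaches minute 8, so 2 × 18 + 8 × 2 = 52 labels have been skipped so far.
Adding those back, label number 51674 + 52 = 51726 at 30 labels/s is 1724 s + 6 f = 0 h 28 min 44 s frame 6, i.e. 00:28:44;06.

00:28:44;06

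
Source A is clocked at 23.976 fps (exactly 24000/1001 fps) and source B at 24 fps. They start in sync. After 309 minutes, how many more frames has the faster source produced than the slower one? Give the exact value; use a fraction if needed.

309 min = 18540 s.
A emits 24000/1001 × 18540 = 444960000/1001 frames; B emits 24 × 18540 = 444960.
Difference = 444960/1001 frames (≈ 444.5155); B is ahead of A.

444960/1001 frames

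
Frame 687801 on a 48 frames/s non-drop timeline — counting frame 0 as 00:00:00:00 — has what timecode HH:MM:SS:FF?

03:58:49:09

687801 ÷ 48 = 14329 full seconds, remainder 9 frames.
14329 s = 3 h 58 min 49 s.
Timecode: 03:58:49:09.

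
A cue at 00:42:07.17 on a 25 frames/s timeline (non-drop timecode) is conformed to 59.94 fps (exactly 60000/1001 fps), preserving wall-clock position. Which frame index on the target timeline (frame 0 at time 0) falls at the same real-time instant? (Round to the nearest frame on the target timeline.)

Source frame index: (0×3600 + 42×60 + 7) × 25 + 17 = 63192.
Real time: 63192 / (25) = 63192/25 s.
Target frame: (63192/25) × (60000/1001) = 151660800/1001 ≈ 151509.291 → 151509.

frame 151509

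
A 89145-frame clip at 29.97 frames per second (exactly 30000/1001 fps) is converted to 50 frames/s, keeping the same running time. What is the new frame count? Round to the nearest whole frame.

148724 frames

Frames at target rate = 89145 × (50) / (30000/1001) = 5948943/40 ≈ 148723.575.
Nearest whole frame: 148724.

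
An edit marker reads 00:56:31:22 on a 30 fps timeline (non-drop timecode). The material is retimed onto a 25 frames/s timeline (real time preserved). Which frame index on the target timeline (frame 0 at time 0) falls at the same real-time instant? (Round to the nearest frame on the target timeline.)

Source frame index: (0×3600 + 56×60 + 31) × 30 + 22 = 101752.
Real time: 101752 / (30) = 50876/15 s.
Target frame: (50876/15) × (25) = 254380/3 ≈ 84793.333 → 84793.

frame 84793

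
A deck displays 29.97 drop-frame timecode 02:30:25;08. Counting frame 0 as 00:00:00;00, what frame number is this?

270488

As if non-drop at 30 labels/s: (2 × 3600 + 30 × 60 + 25) × 30 + 8 = 270758.
Minute boundaries passed: 150; those not divisible by 10: 150 − 15 = 135; dropped labels = 2 × 135 = 270.
Actual frame index = 270758 − 270 = 270488.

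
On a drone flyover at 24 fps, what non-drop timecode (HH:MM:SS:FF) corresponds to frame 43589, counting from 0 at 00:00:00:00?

00:30:16:05

43589 ÷ 24 = 1816 full seconds, remainder 5 frames.
1816 s = 0 h 30 min 16 s.
Timecode: 00:30:16:05.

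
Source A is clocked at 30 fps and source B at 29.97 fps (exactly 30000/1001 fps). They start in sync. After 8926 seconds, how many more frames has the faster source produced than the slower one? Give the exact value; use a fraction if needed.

A emits 30 × 8926 = 267780 frames; B emits 30000/1001 × 8926 = 267780000/1001.
Difference = 267780/1001 frames (≈ 267.5125); B is behind A.

267780/1001 frames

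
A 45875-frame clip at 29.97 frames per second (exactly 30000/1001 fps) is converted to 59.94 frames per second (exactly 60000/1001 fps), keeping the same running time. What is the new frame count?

Target frames = source frames × (target rate / source rate) = 45875 × (60000/1001)/(30000/1001) = 45875 × 2 = 91750.

91750 frames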